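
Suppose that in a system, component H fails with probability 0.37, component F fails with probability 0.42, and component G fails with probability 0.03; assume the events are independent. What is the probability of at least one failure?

P(none) = (1 − 0.37) × (1 − 0.42) × (1 − 0.03) = 0.63 × 0.58 × 0.97 = 0.354438
P(at least one) = 1 − 0.354438 = 0.645562

0.645562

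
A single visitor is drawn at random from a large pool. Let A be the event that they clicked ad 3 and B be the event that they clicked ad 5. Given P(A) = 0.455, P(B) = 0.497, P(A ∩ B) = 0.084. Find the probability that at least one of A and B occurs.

0.868

Apply inclusion-exclusion:
P(A ∪ B) = 0.455 + 0.497 − 0.084 = 0.868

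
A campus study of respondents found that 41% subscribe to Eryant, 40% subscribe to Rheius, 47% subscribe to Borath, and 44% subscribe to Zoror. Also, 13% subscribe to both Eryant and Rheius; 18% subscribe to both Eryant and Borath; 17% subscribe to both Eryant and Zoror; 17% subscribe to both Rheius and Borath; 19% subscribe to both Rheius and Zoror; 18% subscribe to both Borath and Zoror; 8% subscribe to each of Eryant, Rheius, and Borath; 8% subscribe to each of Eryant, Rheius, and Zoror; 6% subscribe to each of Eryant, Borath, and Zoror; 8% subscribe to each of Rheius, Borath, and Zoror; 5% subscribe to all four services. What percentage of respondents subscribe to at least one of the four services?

95%

Apply inclusion-exclusion:
P(at least one) = 41 + 40 + 47 + 44 − 13 − 18 − 17 − 17 − 19 − 18 + 8 + 8 + 6 + 8 − 5 = 95%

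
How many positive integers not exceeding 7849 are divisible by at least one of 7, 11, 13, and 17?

2536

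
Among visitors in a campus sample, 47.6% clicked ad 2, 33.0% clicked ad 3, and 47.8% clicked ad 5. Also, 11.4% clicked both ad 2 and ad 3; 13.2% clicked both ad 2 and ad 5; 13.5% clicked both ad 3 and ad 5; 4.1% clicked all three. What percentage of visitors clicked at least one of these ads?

94.4%

P(≥1) = 47.6 + 33.0 + 47.8 − 11.4 − 13.2 − 13.5 + 4.1 = 94.4%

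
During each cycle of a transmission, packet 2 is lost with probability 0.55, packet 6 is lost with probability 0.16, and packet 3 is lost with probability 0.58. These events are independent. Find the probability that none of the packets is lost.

P(none) = (1 − 0.55) × (1 − 0.16) × (1 − 0.58) = 0.45 × 0.84 × 0.42 = 0.15876

0.15876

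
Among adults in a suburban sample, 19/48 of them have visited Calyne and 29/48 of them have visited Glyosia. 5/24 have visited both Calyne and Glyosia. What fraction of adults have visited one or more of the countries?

19/24

Using inclusion–exclusion:
P(≥1) = 19/48 + 29/48 − 5/24 = 19/24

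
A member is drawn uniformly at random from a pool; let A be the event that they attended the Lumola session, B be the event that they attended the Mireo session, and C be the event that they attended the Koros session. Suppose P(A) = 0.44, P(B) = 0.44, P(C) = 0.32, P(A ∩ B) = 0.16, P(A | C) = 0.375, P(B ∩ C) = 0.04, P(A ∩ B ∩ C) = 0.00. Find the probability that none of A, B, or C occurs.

0.12

P(A ∩ C) = P(C)·P(A|C) = 0.32 × 0.375 = 0.12
By inclusion-exclusion,
P(A ∪ B ∪ C) = 0.44 + 0.44 + 0.32 − 0.16 − 0.12 − 0.04 + 0.00 = 0.88
P(none) = 1 − 0.88 = 0.12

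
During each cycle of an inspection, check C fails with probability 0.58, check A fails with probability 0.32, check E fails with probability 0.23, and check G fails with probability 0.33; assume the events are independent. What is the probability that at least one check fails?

P(none) = (1 − 0.58) × (1 − 0.32) × (1 − 0.23) × (1 − 0.33) = 0.42 × 0.68 × 0.77 × 0.67 = 0.14734104
P(at least one) = 1 − 0.14734104 = 0.85265896

0.85265896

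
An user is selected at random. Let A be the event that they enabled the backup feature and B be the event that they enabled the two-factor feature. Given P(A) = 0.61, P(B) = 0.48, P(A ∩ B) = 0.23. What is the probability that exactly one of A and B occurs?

0.63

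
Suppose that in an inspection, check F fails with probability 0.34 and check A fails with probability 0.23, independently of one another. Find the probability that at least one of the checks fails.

0.4918

Since the events are independent, P(none) is the product of the individual non-occurrence probabilities.
P(none) = (1 − 0.34) × (1 − 0.23) = 0.66 × 0.77 = 0.5082
P(at least one) = 1 − 0.5082 = 0.4918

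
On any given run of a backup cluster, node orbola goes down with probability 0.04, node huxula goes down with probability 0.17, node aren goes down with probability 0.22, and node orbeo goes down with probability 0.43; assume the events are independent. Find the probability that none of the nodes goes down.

P(none) = (1 − 0.04) × (1 − 0.17) × (1 − 0.22) × (1 − 0.43) = 0.96 × 0.83 × 0.78 × 0.57 = 0.35425728

0.35425728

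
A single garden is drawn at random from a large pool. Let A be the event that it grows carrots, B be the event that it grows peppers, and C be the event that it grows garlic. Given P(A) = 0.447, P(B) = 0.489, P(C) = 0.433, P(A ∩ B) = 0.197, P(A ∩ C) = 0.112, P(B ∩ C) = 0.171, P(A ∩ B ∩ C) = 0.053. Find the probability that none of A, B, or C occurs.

Apply inclusion-exclusion:
P(A ∪ B ∪ C) = 0.447 + 0.489 + 0.433 − 0.197 − 0.112 − 0.171 + 0.053 = 0.942
P(none) = 1 − 0.942 = 0.058

0.058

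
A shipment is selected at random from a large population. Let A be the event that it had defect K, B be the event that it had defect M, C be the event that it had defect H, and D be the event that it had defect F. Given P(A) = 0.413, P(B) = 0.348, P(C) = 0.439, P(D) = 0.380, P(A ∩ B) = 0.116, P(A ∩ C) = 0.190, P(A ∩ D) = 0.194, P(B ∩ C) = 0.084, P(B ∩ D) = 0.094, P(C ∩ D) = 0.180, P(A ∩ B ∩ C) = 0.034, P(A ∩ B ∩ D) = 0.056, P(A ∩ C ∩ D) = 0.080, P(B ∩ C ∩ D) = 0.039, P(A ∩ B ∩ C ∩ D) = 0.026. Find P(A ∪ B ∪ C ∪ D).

0.905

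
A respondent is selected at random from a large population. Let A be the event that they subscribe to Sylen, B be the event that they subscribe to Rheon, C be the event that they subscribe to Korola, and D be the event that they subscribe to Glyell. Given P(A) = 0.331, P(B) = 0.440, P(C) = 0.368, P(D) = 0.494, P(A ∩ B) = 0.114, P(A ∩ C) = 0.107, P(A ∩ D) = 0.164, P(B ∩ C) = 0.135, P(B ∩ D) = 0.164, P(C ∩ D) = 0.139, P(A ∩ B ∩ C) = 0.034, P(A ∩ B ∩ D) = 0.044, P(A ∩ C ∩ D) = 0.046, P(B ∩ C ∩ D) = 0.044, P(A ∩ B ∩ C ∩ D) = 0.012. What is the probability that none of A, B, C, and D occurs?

P(A ∪ B ∪ C ∪ D) = 0.331 + 0.440 + 0.368 + 0.494 − 0.114 − 0.107 − 0.164 − 0.135 − 0.164 − 0.139 + 0.034 + 0.044 + 0.046 + 0.044 − 0.012 = 0.966
P(none) = 1 − 0.966 = 0.034

0.034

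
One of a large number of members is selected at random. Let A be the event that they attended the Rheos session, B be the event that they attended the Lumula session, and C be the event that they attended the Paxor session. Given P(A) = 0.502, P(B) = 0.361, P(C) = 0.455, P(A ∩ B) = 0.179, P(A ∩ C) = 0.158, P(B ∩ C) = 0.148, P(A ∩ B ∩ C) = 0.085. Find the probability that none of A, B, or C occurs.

P(A ∪ B ∪ C) = 0.502 + 0.361 + 0.455 − 0.179 − 0.158 − 0.148 + 0.085 = 0.918
P(none) = 1 − 0.918 = 0.082

0.082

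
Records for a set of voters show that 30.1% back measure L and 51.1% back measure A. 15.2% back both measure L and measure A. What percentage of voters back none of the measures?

By inclusion-exclusion,
P(≥1) = 30.1 + 51.1 − 15.2 = 66.0%
P(none) = 100% − 66.0% = 34.0%

34.0%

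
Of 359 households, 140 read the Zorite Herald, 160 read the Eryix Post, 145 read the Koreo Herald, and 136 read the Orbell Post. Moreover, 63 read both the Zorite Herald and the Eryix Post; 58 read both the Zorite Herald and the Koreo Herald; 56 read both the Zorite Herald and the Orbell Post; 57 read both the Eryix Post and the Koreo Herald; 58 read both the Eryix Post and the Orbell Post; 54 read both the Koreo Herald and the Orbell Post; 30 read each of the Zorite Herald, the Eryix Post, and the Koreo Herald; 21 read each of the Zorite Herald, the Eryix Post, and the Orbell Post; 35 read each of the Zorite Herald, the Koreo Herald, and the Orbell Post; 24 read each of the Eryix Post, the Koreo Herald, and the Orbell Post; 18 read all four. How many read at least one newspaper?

By inclusion–exclusion:
N(≥1) = 140 + 160 + 145 + 136 − 63 − 58 − 56 − 57 − 58 − 54 + 30 + 21 + 35 + 24 − 18 = 327

327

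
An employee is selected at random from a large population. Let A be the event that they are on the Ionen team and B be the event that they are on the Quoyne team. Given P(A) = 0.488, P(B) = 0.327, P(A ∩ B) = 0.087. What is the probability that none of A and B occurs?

P(A ∪ B) = 0.488 + 0.327 − 0.087 = 0.728
P(none) = 1 − 0.728 = 0.272

0.272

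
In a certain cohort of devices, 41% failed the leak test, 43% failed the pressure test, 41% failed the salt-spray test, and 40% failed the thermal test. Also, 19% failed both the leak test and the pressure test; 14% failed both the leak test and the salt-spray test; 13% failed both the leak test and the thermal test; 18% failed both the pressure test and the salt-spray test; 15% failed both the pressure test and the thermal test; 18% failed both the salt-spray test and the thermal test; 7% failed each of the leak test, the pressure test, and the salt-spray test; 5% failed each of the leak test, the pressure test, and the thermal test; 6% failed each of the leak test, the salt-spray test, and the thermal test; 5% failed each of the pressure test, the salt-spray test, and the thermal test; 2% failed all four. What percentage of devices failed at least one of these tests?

P(≥1) = 41 + 43 + 41 + 40 − 19 − 14 − 13 − 18 − 15 − 18 + 7 + 5 + 6 + 5 − 2 = 89%

89%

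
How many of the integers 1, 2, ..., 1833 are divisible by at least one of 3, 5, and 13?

930

Using inclusion–exclusion:
611 + 366 + 141 − 122 − 47 − 28 + 9 = 930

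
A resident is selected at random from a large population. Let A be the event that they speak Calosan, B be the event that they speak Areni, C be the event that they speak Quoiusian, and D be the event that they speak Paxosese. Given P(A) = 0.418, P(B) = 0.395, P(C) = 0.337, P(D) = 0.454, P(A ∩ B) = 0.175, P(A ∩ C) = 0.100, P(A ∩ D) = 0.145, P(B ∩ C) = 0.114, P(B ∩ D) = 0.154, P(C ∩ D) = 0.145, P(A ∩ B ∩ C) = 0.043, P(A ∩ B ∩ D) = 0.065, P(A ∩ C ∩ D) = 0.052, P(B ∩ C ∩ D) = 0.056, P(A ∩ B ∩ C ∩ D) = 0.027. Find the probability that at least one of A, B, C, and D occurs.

0.960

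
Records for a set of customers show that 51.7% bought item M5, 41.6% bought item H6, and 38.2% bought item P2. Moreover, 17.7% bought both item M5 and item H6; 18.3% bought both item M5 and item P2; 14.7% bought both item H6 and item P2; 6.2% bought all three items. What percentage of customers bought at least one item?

87.0%

Inclusion–exclusion gives
P(at least one) = 51.7 + 41.6 + 38.2 − 17.7 − 18.3 − 14.7 + 6.2 = 87.0%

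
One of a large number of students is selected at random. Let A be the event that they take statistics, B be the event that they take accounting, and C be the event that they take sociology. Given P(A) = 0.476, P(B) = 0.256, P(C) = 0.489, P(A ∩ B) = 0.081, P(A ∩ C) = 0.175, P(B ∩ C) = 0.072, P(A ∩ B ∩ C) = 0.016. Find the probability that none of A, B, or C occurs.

0.091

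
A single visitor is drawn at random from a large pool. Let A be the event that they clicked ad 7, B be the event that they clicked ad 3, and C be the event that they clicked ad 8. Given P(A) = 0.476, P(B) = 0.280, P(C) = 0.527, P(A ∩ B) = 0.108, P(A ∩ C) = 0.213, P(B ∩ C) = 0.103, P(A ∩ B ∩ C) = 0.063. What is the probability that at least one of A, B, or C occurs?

P(A ∪ B ∪ C) = 0.476 + 0.280 + 0.527 − 0.108 − 0.213 − 0.103 + 0.063 = 0.922

0.922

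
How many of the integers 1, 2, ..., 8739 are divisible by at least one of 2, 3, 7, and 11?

6469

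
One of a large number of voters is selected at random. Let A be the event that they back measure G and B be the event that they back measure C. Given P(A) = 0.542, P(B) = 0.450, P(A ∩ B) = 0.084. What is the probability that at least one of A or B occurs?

0.908

P(A ∪ B) = 0.542 + 0.450 − 0.084 = 0.908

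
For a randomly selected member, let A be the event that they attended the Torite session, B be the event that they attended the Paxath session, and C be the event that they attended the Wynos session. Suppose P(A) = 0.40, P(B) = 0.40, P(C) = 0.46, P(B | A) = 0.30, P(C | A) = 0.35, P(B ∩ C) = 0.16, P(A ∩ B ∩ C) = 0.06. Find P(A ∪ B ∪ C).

0.90

P(A ∩ B) = P(A)·P(B|A) = 0.40 × 0.30 = 0.12
P(A ∩ C) = P(A)·P(C|A) = 0.40 × 0.35 = 0.14
P(A ∪ B ∪ C) = 0.40 + 0.40 + 0.46 − 0.12 − 0.14 − 0.16 + 0.06 = 0.90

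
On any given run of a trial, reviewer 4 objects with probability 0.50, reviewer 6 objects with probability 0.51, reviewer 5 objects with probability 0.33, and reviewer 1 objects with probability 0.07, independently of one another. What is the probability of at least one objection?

Since the events are independent, P(none) is the product of the individual non-occurrence probabilities.
P(none) = (1 − 0.50) × (1 − 0.51) × (1 − 0.33) × (1 − 0.07) = 0.50 × 0.49 × 0.67 × 0.93 = 0.1526595
P(at least one) = 1 − 0.1526595 = 0.8473405

0.8473405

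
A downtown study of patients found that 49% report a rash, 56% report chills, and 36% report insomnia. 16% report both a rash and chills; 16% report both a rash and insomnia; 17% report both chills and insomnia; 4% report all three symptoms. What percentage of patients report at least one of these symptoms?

96%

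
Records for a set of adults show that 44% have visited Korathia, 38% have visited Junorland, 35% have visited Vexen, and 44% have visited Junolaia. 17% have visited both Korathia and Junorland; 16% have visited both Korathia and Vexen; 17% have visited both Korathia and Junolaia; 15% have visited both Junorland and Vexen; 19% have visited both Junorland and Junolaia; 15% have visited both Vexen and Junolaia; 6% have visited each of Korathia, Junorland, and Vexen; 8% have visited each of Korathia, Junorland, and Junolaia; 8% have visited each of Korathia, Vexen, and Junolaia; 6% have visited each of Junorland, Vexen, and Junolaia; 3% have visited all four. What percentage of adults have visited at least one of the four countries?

87%

P(at least one) = 44 + 38 + 35 + 44 − 17 − 16 − 17 − 15 − 19 − 15 + 6 + 8 + 8 + 6 − 3 = 87%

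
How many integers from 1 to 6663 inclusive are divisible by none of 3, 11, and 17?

3801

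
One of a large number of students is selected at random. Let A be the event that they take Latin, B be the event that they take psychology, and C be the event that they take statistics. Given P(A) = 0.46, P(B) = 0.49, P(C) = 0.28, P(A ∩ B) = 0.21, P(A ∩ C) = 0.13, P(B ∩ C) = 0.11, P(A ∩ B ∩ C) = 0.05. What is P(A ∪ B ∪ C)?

By inclusion–exclusion:
P(A ∪ B ∪ C) = 0.46 + 0.49 + 0.28 − 0.21 − 0.13 − 0.11 + 0.05 = 0.83

0.83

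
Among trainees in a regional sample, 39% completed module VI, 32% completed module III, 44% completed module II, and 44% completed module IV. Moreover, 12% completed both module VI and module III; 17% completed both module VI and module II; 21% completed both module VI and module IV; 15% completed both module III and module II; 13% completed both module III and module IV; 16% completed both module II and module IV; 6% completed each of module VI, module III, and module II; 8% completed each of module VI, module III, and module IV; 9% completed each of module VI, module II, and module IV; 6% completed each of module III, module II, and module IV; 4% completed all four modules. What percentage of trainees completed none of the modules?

10%

P(≥1) = 39 + 32 + 44 + 44 − 12 − 17 − 21 − 15 − 13 − 16 + 6 + 8 + 9 + 6 − 4 = 90%
P(none) = 100% − 90% = 10%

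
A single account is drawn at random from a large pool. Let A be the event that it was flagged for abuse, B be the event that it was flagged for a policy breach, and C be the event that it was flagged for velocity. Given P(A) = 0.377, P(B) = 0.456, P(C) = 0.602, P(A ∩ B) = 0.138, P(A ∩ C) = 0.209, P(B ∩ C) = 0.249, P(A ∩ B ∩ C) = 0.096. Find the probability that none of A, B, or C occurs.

0.065

P(A ∪ B ∪ C) = 0.377 + 0.456 + 0.602 − 0.138 − 0.209 − 0.249 + 0.096 = 0.935
P(none) = 1 − 0.935 = 0.065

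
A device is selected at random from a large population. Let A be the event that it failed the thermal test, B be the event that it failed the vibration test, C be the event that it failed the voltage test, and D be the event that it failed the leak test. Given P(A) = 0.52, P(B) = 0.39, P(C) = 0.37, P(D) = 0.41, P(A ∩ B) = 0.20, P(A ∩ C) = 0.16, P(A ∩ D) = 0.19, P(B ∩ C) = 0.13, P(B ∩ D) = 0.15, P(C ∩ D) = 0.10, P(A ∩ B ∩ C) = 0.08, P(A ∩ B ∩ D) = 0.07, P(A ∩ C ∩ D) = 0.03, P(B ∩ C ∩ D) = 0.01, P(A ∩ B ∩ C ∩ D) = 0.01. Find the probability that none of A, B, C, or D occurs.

0.06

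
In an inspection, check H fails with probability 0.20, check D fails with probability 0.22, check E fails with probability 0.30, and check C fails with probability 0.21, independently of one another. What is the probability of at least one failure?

P(none) = (1 − 0.20) × (1 − 0.22) × (1 − 0.30) × (1 − 0.21) = 0.80 × 0.78 × 0.70 × 0.79 = 0.345072
P(at least one) = 1 − 0.345072 = 0.654928

0.654928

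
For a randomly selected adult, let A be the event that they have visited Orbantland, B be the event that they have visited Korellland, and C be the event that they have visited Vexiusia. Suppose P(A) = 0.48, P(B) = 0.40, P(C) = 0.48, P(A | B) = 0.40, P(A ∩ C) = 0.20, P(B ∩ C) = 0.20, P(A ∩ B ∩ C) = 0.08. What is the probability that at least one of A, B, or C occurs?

P(A ∩ B) = P(B)·P(A|B) = 0.40 × 0.40 = 0.16
P(A ∪ B ∪ C) = 0.48 + 0.40 + 0.48 − 0.16 − 0.20 − 0.20 + 0.08 = 0.88

0.88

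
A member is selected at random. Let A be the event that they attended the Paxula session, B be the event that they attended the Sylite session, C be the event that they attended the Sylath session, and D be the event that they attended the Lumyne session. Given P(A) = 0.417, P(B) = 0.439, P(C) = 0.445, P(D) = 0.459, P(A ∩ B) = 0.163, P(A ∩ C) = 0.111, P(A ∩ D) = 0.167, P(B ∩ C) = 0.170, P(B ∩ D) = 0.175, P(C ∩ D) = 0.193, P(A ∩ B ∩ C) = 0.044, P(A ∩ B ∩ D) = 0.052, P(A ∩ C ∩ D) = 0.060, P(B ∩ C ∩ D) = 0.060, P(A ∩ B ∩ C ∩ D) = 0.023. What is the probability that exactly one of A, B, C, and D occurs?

P(exactly one) = 0.417 + 0.439 + 0.445 + 0.459 − 2·0.163 − 2·0.111 − 2·0.167 − 2·0.170 − 2·0.175 − 2·0.193 + 3·0.044 + 3·0.052 + 3·0.060 + 3·0.060 − 4·0.023 = 0.358

0.358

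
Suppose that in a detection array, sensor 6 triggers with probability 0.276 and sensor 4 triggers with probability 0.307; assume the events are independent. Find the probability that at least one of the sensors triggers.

0.498268

Since the events are independent, P(none) is the product of the individual non-occurrence probabilities.
P(none) = (1 − 0.276) × (1 − 0.307) = 0.724 × 0.693 = 0.501732
P(at least one) = 1 − 0.501732 = 0.498268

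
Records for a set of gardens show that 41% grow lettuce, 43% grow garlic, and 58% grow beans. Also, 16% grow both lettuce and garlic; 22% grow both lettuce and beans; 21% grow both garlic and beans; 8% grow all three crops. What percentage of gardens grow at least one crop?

P(≥1) = 41 + 43 + 58 − 16 − 22 − 21 + 8 = 91%

91%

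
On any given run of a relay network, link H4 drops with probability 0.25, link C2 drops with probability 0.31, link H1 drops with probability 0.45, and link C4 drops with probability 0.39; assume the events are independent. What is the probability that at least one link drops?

0.82637875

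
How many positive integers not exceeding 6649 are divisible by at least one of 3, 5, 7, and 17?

2216 + 1329 + 949 + 391 − 443 − 316 − 130 − 189 − 78 − 55 + 63 + 26 + 18 + 11 − 3 = 3789

3789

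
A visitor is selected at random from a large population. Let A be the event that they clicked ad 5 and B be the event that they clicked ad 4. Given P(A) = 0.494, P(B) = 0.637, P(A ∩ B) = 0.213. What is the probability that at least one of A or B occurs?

P(A ∪ B) = 0.494 + 0.637 − 0.213 = 0.918

0.918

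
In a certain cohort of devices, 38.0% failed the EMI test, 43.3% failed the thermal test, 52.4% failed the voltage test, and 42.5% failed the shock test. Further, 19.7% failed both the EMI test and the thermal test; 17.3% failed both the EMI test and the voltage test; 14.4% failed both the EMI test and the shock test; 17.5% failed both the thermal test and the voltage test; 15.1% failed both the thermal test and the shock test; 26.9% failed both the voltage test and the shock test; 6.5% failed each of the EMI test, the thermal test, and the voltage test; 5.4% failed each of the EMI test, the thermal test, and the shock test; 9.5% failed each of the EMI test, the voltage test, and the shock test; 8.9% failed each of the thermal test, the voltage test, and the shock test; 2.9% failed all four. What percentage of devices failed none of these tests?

7.3%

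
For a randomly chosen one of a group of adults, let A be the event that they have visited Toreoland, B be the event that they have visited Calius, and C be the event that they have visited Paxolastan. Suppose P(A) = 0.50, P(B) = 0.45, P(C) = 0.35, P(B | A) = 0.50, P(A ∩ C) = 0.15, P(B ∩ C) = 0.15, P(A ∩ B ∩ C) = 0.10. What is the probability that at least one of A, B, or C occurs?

P(A ∩ B) = P(A)·P(B|A) = 0.50 × 0.50 = 0.25
Using inclusion–exclusion:
P(A ∪ B ∪ C) = 0.50 + 0.45 + 0.35 − 0.25 − 0.15 − 0.15 + 0.10 = 0.85

0.85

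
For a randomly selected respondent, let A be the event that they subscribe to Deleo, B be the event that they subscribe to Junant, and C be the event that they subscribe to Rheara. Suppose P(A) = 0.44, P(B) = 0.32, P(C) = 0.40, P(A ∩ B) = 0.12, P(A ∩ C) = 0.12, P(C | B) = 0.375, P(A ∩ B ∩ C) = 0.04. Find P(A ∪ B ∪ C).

0.84

P(B ∩ C) = P(B)·P(C|B) = 0.32 × 0.375 = 0.12
By inclusion–exclusion:
P(A ∪ B ∪ C) = 0.44 + 0.32 + 0.40 − 0.12 − 0.12 − 0.12 + 0.04 = 0.84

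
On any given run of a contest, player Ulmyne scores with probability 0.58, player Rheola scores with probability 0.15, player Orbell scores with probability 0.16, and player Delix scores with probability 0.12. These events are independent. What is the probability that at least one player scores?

0.7361056

P(none) = (1 − 0.58) × (1 − 0.15) × (1 − 0.16) × (1 − 0.12) = 0.42 × 0.85 × 0.84 × 0.88 = 0.2638944
P(at least one) = 1 − 0.2638944 = 0.7361056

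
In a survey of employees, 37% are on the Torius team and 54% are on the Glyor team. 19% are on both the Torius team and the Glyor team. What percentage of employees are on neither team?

P(at least one) = 37 + 54 − 19 = 72%
P(none) = 100% − 72% = 28%

28%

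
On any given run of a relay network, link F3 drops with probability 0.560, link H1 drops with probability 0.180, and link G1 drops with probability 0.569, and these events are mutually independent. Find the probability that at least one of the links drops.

0.8444952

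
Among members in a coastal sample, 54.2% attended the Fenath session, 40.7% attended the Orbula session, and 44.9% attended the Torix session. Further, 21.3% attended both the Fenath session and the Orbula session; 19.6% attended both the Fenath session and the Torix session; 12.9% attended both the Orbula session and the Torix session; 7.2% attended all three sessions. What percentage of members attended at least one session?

P(≥1) = 54.2 + 40.7 + 44.9 − 21.3 − 19.6 − 12.9 + 7.2 = 93.2%

93.2%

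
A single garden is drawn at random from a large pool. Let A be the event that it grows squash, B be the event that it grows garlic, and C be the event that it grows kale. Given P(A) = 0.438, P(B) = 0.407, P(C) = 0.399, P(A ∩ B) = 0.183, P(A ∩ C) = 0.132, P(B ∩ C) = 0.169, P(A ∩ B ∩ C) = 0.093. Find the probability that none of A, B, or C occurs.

Inclusion–exclusion gives
P(A ∪ B ∪ C) = 0.438 + 0.407 + 0.399 − 0.183 − 0.132 − 0.169 + 0.093 = 0.853
P(none) = 1 − 0.853 = 0.147

0.147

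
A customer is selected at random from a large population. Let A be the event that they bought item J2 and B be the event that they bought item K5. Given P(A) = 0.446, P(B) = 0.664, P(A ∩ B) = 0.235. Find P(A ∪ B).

0.875

P(A ∪ B) = 0.446 + 0.664 − 0.235 = 0.875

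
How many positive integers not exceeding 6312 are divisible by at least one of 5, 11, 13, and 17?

2322

1262 + 573 + 485 + 371 − 114 − 97 − 74 − 44 − 33 − 28 + 8 + 6 + 5 + 2 − 0 = 2322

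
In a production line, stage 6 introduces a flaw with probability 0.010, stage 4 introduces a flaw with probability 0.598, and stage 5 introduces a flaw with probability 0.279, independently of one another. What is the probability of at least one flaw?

P(none) = (1 − 0.010) × (1 − 0.598) × (1 − 0.279) = 0.990 × 0.402 × 0.721 = 0.28694358
P(at least one) = 1 − 0.28694358 = 0.71305642

0.71305642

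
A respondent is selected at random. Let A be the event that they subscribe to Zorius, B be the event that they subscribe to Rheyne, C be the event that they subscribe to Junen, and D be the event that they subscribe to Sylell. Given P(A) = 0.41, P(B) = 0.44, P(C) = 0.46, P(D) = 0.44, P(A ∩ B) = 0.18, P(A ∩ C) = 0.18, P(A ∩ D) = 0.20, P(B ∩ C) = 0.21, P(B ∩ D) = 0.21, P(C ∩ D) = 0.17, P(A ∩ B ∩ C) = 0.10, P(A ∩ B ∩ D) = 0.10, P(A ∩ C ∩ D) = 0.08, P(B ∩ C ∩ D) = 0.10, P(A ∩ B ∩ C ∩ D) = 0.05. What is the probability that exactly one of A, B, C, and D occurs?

Using the inclusion–exclusion count for exactly one event:
P(exactly one) = 0.41 + 0.44 + 0.46 + 0.44 − 2·0.18 − 2·0.18 − 2·0.20 − 2·0.21 − 2·0.21 − 2·0.17 + 3·0.10 + 3·0.10 + 3·0.08 + 3·0.10 − 4·0.05 = 0.39

0.39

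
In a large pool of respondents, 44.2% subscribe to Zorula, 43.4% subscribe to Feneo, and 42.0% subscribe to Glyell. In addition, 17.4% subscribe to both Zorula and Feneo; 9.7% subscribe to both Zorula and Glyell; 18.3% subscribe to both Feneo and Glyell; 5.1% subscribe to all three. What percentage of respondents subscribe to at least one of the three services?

P(≥1) = 44.2 + 43.4 + 42.0 − 17.4 − 9.7 − 18.3 + 5.1 = 89.3%

89.3%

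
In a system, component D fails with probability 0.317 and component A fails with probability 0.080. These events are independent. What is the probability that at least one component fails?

Independence gives P(none) = ∏(1 − pᵢ).
P(none) = (1 − 0.317) × (1 − 0.080) = 0.683 × 0.920 = 0.62836
P(at least one) = 1 − 0.62836 = 0.37164

0.37164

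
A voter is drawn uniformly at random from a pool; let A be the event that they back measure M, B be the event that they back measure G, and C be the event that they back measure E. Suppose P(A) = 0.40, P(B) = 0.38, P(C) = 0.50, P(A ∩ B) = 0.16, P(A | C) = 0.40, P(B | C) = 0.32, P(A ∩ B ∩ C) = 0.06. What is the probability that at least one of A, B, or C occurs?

0.82

P(A ∩ C) = P(C)·P(A|C) = 0.50 × 0.40 = 0.20
P(B ∩ C) = P(C)·P(B|C) = 0.50 × 0.32 = 0.16
By inclusion–exclusion:
P(A ∪ B ∪ C) = 0.40 + 0.38 + 0.50 − 0.16 − 0.20 − 0.16 + 0.06 = 0.82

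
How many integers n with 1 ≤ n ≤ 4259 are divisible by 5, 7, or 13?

Using inclusion–exclusion:
⌊4259/5⌋ + ⌊4259/7⌋ + ⌊4259/13⌋ − ⌊4259/35⌋ − ⌊4259/65⌋ − ⌊4259/91⌋ + ⌊4259/455⌋ = 851 + 608 + 327 − 121 − 65 − 46 + 9 = 1563

1563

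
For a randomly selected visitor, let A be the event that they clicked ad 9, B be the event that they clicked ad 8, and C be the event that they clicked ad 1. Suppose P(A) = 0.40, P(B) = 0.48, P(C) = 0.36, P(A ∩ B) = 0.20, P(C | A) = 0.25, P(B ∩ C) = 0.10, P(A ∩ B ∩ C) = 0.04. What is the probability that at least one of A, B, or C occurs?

P(A ∩ C) = P(A)·P(C|A) = 0.40 × 0.25 = 0.10
P(A ∪ B ∪ C) = 0.40 + 0.48 + 0.36 − 0.20 − 0.10 − 0.10 + 0.04 = 0.88

0.88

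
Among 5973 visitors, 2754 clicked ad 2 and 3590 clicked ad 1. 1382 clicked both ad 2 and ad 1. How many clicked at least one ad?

4962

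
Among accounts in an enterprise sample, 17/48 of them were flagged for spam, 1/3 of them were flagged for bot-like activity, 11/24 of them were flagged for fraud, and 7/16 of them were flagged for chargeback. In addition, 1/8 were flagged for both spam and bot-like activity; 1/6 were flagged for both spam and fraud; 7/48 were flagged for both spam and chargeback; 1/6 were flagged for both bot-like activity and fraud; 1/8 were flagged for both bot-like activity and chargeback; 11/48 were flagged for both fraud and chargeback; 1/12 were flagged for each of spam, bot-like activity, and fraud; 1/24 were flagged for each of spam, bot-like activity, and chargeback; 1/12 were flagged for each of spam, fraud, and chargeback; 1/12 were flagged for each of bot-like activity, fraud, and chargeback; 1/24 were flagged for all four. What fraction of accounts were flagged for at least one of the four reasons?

7/8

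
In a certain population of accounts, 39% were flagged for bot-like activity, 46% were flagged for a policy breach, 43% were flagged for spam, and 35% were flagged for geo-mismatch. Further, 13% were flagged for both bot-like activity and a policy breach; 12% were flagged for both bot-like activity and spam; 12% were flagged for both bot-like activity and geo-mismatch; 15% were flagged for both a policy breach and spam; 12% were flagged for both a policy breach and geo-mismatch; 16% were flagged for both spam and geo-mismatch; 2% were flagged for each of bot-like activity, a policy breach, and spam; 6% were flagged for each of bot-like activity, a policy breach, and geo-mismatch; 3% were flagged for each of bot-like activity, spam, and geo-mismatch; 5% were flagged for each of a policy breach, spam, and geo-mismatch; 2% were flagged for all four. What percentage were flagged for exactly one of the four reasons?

43%

P(exactly one) = 39 + 46 + 43 + 35 − 2·13 − 2·12 − 2·12 − 2·15 − 2·12 − 2·16 + 3·2 + 3·6 + 3·3 + 3·5 − 4·2 = 43%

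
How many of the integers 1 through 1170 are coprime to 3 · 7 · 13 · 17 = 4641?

580

By inclusion-exclusion,
390 + 167 + 90 + 68 − 55 − 30 − 22 − 12 − 9 − 5 + 4 + 3 + 1 + 0 − 0 = 590
1170 − 590 = 580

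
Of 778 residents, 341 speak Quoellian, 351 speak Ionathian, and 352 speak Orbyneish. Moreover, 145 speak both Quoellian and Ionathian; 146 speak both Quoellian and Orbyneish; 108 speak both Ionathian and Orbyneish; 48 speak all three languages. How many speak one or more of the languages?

693

By inclusion-exclusion,
|at least one| = 341 + 351 + 352 − 145 − 146 − 108 + 48 = 693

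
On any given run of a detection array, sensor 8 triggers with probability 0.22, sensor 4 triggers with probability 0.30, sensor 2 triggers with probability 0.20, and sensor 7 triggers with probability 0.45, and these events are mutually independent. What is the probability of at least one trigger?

P(none) = (1 − 0.22) × (1 − 0.30) × (1 − 0.20) × (1 − 0.45) = 0.78 × 0.70 × 0.80 × 0.55 = 0.24024
P(at least one) = 1 − 0.24024 = 0.75976

0.75976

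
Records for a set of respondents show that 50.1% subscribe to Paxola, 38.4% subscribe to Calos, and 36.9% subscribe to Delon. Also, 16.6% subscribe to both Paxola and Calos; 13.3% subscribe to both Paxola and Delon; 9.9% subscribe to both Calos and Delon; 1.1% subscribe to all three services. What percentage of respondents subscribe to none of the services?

13.3%

P(≥1) = 50.1 + 38.4 + 36.9 − 16.6 − 13.3 − 9.9 + 1.1 = 86.7%
P(none) = 100% − 86.7% = 13.3%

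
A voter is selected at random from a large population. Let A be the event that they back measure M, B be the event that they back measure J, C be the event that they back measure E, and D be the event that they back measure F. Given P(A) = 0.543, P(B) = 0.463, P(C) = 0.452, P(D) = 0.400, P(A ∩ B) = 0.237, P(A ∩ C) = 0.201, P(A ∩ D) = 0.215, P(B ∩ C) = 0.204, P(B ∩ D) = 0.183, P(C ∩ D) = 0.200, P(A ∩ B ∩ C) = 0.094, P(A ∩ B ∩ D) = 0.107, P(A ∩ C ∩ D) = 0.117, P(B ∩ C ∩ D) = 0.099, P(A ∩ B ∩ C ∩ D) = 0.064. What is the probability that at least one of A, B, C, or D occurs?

0.971

Inclusion–exclusion gives
P(A ∪ B ∪ C ∪ D) = 0.543 + 0.463 + 0.452 + 0.400 − 0.237 − 0.201 − 0.215 − 0.204 − 0.183 − 0.200 + 0.094 + 0.107 + 0.117 + 0.099 − 0.064 = 0.971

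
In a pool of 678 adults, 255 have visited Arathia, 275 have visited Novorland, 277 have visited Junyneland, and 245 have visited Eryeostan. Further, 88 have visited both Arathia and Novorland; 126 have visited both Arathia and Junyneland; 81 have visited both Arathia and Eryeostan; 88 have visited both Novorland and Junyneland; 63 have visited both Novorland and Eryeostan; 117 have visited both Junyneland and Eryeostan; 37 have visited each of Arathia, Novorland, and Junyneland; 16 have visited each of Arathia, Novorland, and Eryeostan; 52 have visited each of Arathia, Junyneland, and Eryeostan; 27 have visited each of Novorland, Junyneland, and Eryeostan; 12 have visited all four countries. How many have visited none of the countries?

N(≥1) = 255 + 275 + 277 + 245 − 88 − 126 − 81 − 88 − 63 − 117 + 37 + 16 + 52 + 27 − 12 = 609
None: 678 − 609 = 69

69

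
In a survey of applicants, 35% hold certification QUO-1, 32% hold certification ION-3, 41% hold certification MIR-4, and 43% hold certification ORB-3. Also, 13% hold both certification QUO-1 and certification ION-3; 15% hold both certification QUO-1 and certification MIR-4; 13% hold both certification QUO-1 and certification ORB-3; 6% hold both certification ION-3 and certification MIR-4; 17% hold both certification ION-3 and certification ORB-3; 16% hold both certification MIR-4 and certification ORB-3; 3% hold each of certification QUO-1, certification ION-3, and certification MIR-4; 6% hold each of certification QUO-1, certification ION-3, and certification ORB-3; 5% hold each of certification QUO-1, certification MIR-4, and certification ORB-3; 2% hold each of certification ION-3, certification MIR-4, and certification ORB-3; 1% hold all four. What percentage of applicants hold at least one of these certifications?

86%

Apply inclusion-exclusion:
P(union) = 35 + 32 + 41 + 43 − 13 − 15 − 13 − 6 − 17 − 16 + 3 + 6 + 5 + 2 − 1 = 86%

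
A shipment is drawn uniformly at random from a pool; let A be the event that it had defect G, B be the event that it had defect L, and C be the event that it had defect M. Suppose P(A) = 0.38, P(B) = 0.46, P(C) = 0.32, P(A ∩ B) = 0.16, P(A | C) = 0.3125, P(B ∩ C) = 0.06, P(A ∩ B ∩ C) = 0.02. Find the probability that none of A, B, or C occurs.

P(A ∩ C) = P(C)·P(A|C) = 0.32 × 0.3125 = 0.10
P(A ∪ B ∪ C) = 0.38 + 0.46 + 0.32 − 0.16 − 0.10 − 0.06 + 0.02 = 0.86
P(none) = 1 − 0.86 = 0.14

0.14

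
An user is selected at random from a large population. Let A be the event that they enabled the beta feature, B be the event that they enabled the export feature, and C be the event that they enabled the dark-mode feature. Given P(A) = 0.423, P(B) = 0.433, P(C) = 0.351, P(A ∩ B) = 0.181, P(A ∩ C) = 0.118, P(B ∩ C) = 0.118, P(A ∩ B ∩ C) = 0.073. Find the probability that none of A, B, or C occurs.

Inclusion–exclusion gives
P(A ∪ B ∪ C) = 0.423 + 0.433 + 0.351 − 0.181 − 0.118 − 0.118 + 0.073 = 0.863
P(none) = 1 − 0.863 = 0.137

0.137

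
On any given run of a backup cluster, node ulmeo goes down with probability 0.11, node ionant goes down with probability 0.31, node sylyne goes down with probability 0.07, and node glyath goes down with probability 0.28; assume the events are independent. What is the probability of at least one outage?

0.58879864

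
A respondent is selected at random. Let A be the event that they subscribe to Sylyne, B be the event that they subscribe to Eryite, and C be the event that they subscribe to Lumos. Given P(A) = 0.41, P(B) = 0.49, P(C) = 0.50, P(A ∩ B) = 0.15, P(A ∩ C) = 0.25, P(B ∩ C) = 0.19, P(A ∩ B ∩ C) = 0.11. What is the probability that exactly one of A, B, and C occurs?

P(exactly one) = 0.41 + 0.49 + 0.50 − 2·0.15 − 2·0.25 − 2·0.19 + 3·0.11 = 0.55

0.55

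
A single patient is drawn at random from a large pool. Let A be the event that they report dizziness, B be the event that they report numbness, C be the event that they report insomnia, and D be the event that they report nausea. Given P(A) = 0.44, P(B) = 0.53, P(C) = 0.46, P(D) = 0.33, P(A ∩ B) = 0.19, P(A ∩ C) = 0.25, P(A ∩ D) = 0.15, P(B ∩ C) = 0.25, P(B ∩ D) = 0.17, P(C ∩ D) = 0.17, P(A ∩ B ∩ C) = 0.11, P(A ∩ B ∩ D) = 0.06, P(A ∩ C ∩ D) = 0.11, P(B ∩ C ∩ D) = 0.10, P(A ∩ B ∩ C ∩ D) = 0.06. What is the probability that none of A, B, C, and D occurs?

Using inclusion–exclusion:
P(A ∪ B ∪ C ∪ D) = 0.44 + 0.53 + 0.46 + 0.33 − 0.19 − 0.25 − 0.15 − 0.25 − 0.17 − 0.17 + 0.11 + 0.06 + 0.11 + 0.10 − 0.06 = 0.90
P(none) = 1 − 0.90 = 0.10

0.10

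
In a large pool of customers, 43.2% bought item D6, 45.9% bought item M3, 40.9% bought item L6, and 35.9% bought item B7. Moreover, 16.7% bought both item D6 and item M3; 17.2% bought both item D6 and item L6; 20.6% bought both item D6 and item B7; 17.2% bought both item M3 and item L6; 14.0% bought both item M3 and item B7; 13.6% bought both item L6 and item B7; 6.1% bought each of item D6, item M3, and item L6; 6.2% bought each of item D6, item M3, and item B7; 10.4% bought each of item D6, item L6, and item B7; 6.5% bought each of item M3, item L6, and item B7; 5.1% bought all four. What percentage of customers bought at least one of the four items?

90.7%

P(≥1) = 43.2 + 45.9 + 40.9 + 35.9 − 16.7 − 17.2 − 20.6 − 17.2 − 14.0 − 13.6 + 6.1 + 6.2 + 10.4 + 6.5 − 5.1 = 90.7%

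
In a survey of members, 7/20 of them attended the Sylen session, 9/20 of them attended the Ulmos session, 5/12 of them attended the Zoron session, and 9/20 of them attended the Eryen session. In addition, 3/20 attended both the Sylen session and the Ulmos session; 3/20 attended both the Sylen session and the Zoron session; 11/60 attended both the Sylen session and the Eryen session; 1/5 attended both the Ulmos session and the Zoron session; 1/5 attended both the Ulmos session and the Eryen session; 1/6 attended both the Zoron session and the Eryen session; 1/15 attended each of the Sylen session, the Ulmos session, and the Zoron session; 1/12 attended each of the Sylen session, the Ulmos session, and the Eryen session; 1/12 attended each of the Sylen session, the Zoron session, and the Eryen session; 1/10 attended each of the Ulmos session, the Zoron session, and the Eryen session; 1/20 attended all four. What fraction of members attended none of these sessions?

1/10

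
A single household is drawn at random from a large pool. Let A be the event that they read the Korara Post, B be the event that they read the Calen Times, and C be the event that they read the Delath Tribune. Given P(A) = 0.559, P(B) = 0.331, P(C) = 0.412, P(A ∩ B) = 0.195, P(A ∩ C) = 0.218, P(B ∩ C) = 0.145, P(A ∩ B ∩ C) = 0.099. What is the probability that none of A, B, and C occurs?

Inclusion–exclusion gives
P(A ∪ B ∪ C) = 0.559 + 0.331 + 0.412 − 0.195 − 0.218 − 0.145 + 0.099 = 0.843
P(none) = 1 − 0.843 = 0.157

0.157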